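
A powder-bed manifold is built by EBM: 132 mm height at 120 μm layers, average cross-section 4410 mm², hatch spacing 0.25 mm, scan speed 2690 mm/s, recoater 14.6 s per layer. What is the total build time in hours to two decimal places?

6.46 hours

Layers = ⌈132/0.12⌉ = 1100.
Per-layer scan distance = 4410 / 0.25, so 17640 mm.
Per-layer scan time: 17640 / 2690 → 6.5576 s.
Time per layer = 6.5576 + 14.6 = 21.1576 s.
1100 layers × 21.1576 s/layer = 23273.36 s, i.e. 6.46 hours.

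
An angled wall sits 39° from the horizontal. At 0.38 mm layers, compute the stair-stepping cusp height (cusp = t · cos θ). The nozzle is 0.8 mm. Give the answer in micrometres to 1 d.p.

Cusp = layer height × cos(39°) = 0.38 × 0.7771 = 0.295298 mm = 295.3 μm.

295.3 μm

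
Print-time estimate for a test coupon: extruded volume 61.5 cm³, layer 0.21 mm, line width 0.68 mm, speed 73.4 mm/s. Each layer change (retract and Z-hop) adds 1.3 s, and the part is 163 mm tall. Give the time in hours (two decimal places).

1.91 hours

Bead cross-section = 0.21 × 0.68 = 0.1428 mm².
Total extruded path = 61500/0.1428 = 430672.3 mm.
Print-move time: 430672.3 / 73.4 → 5867.5 s.
Layer count = ceil(163 / 0.21) = 777.
Layer-change overhead = 777 × 1.3 = 1010.1 s.
Altogether 5867.5 + 1010.1 = 6877.6 s, i.e. 1.91 hours.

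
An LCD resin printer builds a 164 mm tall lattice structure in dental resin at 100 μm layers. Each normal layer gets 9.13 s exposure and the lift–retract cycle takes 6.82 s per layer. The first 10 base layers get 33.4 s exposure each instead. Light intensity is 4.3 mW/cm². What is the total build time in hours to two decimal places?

Number of layers: 164 / 0.1 → 1640 (rounded up).
Bottom layers = 10 × (33.4 + 6.82), so 402.2 s.
Regular layers = 1630 × (9.13 + 6.82) = 25998.5 s.
Total = 402.2 + 25998.5 = 26400.7 s = 7.33 hours.

7.33 hours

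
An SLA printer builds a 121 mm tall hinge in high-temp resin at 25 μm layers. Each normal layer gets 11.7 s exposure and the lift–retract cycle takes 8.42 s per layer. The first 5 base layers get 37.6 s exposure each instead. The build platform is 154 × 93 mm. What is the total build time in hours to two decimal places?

Layer count = ceil(121 / 0.025) = 4840.
Bottom layers = 5 × (37.6 + 8.42) = 230.1 s.
Regular layers: 4835 × (11.7 + 8.42) → 97280.2 s.
Sum: 230.1 + 97280.2 = 97510.3 s → 27.09 hours.

27.09 hours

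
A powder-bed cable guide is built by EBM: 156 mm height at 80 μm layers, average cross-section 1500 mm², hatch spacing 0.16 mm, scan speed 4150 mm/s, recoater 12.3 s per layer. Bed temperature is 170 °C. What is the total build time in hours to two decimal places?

7.89 hours

Number of layers: 156 / 0.08 → 1950 (rounded up).
Hatch length per layer = 1500 / 0.16, so 9375 mm.
Scan time per layer = 9375 / 4150 = 2.259 s.
Time per layer: 2.259 + 12.3 → 14.559 s.
1950 layers × 14.559 s/layer = 28390.05 s, i.e. 7.89 hours.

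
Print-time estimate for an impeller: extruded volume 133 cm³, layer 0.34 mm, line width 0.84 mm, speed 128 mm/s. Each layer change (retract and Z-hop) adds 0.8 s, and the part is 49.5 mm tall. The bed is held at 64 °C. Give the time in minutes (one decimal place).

Line area: 0.34 × 0.84 → 0.2856 mm².
Path length: 133000 mm³ / 0.2856 mm² → 465686.3 mm.
Print-move time: 465686.3 / 128 → 3638.2 s.
Layers = ⌈49.5/0.34⌉ = 146.
Non-print overhead = 146 × 0.8, so 116.8 s.
Total = 3638.2 + 116.8 = 3755 s = 62.6 minutes.

62.6 minutes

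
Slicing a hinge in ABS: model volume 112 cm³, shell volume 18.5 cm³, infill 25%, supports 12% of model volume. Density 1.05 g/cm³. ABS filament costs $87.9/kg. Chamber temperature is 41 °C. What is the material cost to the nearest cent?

$5.11

Interior volume = 112 − 18.5, so 93.5 cm³.
Infill deposited = 0.25 × 93.5, so 23.375 cm³.
Support = 0.12 × 112, so 13.44 cm³.
Total printed volume = 18.5 + 23.375 + 13.44, so 55.315 cm³.
Mass: 55.315 × 1.05 → 58.08075 g.
Cost = 58.08075 g / 1000 × $87.9/kg = $5.11.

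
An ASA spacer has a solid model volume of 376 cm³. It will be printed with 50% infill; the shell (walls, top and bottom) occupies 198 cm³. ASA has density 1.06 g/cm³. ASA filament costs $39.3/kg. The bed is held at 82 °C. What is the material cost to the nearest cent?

$11.96

Interior volume = 376 − 198 = 178 cm³.
Infill volume = 0.50 × 178, so 89 cm³.
Total printed volume = 198 + 89 = 287 cm³.
Mass = 287 × 1.06 = 304.22 g.
At $39.3/kg: 304.22/1000 × 39.3 = $11.96.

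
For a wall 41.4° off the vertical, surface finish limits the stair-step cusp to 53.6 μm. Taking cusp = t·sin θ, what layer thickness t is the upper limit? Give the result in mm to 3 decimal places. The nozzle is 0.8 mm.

0.081 mm

sin(41.4°) = 0.6613; t_max = 0.0536/0.6613 = 0.081 mm.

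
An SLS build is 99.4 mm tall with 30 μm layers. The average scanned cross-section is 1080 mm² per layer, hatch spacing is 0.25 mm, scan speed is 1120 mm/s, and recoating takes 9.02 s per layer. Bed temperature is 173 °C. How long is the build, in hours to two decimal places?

Layers = ⌈99.4/0.03⌉ = 3314.
Per-layer scan distance = 1080 / 0.25, so 4320 mm.
Scan time per layer = 4320 / 1120, so 3.8571 s.
Per-layer time = 3.8571 + 9.02 = 12.8771 s.
Build time = 3314 × 12.8771 = 42674.7094 s = 11.85 hours.

11.85 hours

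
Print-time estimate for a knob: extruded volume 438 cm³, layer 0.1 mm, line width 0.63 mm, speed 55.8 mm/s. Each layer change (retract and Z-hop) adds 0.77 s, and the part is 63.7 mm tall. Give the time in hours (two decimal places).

Extrusion cross-section = 0.1 × 0.63 = 0.063 mm².
Path length: 438000 mm³ / 0.063 mm² → 6952381 mm.
Extrusion time = 6952381 / 55.8 = 124594.6 s.
Layers = ⌈63.7/0.1⌉ = 637.
Layer-change overhead: 637 × 0.77 → 490.49 s.
Total = 124594.6 + 490.49 = 125085.09 s = 34.75 hours.

34.75 hours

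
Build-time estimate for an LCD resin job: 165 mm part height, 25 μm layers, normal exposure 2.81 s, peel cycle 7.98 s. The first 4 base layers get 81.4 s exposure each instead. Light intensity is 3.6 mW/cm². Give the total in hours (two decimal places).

19.87 hours

Layer count = ceil(165 / 0.025) = 6600.
Base layers: 4 × (81.4 + 7.98) → 357.52 s.
Remaining layers = 6596 × (2.81 + 7.98), so 71170.84 s.
Sum: 357.52 + 71170.84 = 71528.36 s → 19.87 hours.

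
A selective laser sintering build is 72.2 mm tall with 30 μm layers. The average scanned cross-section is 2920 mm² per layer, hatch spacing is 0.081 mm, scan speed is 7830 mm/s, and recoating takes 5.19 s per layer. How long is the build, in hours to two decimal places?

Layers = ⌈72.2/0.03⌉ = 2407.
Scan path per layer: 2920 / 0.081 → 36049.4 mm.
Scan time per layer: 36049.4 / 7830 → 4.604 s.
Per-layer time = 4.604 + 5.19, so 9.794 s.
Build time = 2407 × 9.794 = 23574.158 s = 6.55 hours.

6.55 hours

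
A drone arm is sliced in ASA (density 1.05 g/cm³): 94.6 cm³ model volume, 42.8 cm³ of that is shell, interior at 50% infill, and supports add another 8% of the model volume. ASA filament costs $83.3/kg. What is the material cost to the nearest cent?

$6.67

Interior volume: 94.6 − 42.8 → 51.8 cm³.
Infill deposited = 0.50 × 51.8, so 25.9 cm³.
Support = 0.08 × 94.6 = 7.568 cm³.
Deposited volume = 42.8 + 25.9 + 7.568, so 76.268 cm³.
Mass = 76.268 × 1.05, so 80.0814 g.
Cost = 80.0814 g / 1000 × $83.3/kg = $6.67.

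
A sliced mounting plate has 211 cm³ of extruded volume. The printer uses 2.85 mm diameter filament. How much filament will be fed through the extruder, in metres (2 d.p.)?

33.08 m

Cross-section of 2.85 mm filament: π·(2.85/2)² = 6.3794 mm².
L = 211000 mm³ / 6.3794 mm² = 33075.21 mm, i.e. 33.08 m.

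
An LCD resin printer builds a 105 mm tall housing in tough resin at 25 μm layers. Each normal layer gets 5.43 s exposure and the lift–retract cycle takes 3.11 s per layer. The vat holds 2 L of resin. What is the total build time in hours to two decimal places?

Number of layers: 105 / 0.025 → 4200 (rounded up).
Each layer takes = 5.43 + 3.11, so 8.54 s.
Build time: 4200 × 8.54 s = 35868 s, i.e. 9.96 hours.

9.96 hours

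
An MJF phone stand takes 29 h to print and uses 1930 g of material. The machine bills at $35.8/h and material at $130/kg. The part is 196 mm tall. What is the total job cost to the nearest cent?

Machine-time cost: 35.8 × 29 → $1038.20.
Feedstock cost = 130 × 1930/1000, so $250.90.
Job cost: 1038.20 + 250.90 = $1289.10.

$1289.10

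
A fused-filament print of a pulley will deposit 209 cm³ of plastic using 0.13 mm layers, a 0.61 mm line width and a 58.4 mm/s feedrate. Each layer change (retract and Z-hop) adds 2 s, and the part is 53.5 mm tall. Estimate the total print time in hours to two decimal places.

Extrusion cross-section: 0.13 × 0.61 → 0.0793 mm².
Total extruded path = 209000/0.0793 = 2635561.2 mm.
Time extruding = 2635561.2 / 58.4 = 45129.5 s.
Number of layers: 53.5 / 0.13 → 412 (rounded up).
Non-print overhead = 412 × 2 = 824 s.
Altogether 45129.5 + 824 = 45953.5 s, i.e. 12.76 hours.

12.76 hours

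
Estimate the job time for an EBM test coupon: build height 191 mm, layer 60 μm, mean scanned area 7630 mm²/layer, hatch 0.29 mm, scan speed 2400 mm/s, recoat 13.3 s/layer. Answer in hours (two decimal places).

Layers = ⌈191/0.06⌉ = 3184.
Per-layer scan distance = 7630 / 0.29, so 26310.3 mm.
Per-layer scan time = 26310.3 / 2400, so 10.9626 s.
Time per layer = 10.9626 + 13.3 = 24.2626 s.
Build time = 3184 × 24.2626 = 77252.1184 s = 21.46 hours.

21.46 hours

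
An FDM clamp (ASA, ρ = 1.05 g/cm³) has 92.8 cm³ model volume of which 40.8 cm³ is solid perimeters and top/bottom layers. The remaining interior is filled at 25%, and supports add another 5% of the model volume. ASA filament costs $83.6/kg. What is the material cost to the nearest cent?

Interior volume: 92.8 − 40.8 → 52 cm³.
Deposited infill = 0.25 × 52, so 13 cm³.
Support: 0.05 × 92.8 → 4.64 cm³.
Total printed volume = 40.8 + 13 + 4.64, so 58.44 cm³.
Mass = 58.44 × 1.05 = 61.362 g.
Cost = 61.362 g / 1000 × $83.6/kg = $5.13.

$5.13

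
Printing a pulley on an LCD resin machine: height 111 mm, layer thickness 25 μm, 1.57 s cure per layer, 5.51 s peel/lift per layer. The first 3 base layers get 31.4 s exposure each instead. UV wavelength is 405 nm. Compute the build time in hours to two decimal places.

8.76 hours

Number of layers: 111 / 0.025 → 4440 (rounded up).
Burn-in layers = 3 × (31.4 + 5.51) = 110.73 s.
Regular layers = 4437 × (1.57 + 5.51), so 31413.96 s.
Sum: 110.73 + 31413.96 = 31524.69 s → 8.76 hours.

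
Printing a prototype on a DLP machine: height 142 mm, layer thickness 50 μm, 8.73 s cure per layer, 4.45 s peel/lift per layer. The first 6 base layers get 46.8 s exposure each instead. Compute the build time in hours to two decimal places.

10.46 hours

Layer count = ceil(142 / 0.05) = 2840.
Burn-in layers = 6 × (46.8 + 4.45), so 307.5 s.
Normal layers: 2834 × (8.73 + 4.45) → 37352.12 s.
Total = 307.5 + 37352.12 = 37659.62 s = 10.46 hours.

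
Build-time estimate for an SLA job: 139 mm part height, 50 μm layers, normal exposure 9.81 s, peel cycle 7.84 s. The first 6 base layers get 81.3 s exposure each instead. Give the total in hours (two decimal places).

13.75 hours

Layer count = ceil(139 / 0.05) = 2780.
Base layers = 6 × (81.3 + 7.84) = 534.84 s.
Regular layers = 2774 × (9.81 + 7.84), so 48961.1 s.
Total = 534.84 + 48961.1 = 49495.94 s = 13.75 hours.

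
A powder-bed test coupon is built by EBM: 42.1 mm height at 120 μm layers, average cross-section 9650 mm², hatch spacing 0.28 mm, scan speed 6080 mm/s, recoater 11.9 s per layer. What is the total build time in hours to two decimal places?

1.71 hours

Layers = ⌈42.1/0.12⌉ = 351.
Scan path per layer = 9650 / 0.28, so 34464.3 mm.
Beam time per layer = 34464.3 / 6080 = 5.6685 s.
Per-layer time: 5.6685 + 11.9 → 17.5685 s.
351 layers × 17.5685 s/layer = 6166.5435 s, i.e. 1.71 hours.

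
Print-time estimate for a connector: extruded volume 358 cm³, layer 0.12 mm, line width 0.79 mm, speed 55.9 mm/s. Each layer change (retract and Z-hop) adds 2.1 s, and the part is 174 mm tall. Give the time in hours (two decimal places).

Extrusion cross-section = 0.12 × 0.79, so 0.0948 mm².
Path length: 358000 mm³ / 0.0948 mm² → 3776371.3 mm.
Extrusion time = 3776371.3 / 55.9 = 67555.8 s.
Layer count = ceil(174 / 0.12) = 1450.
Z-hop total = 1450 × 2.1 = 3045 s.
Total = 67555.8 + 3045 = 70600.8 s = 19.61 hours.

19.61 hours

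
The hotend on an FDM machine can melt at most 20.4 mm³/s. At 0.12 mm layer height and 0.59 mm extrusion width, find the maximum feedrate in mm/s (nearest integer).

Bead cross-section = 0.12 × 0.59 = 0.0708 mm².
Max speed = 20.4 / 0.0708 = 288.14 ≈ 288 mm/s.

288 mm/s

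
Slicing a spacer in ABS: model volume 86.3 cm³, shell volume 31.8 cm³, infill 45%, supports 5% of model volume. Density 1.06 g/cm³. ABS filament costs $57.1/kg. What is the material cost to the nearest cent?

Volume inside the shell: 86.3 − 31.8 → 54.5 cm³.
Deposited infill = 0.45 × 54.5, so 24.525 cm³.
Support = 0.05 × 86.3 = 4.315 cm³.
Total extruded = 31.8 + 24.525 + 4.315, so 60.64 cm³.
Mass = 60.64 × 1.06 = 64.2784 g.
Cost = 64.2784 g / 1000 × $57.1/kg = $3.67.

$3.67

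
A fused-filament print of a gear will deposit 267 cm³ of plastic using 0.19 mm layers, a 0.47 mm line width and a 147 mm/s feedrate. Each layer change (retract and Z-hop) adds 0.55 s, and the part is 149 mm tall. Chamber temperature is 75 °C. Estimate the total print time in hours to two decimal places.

5.77 hours

Extrusion cross-section: 0.19 × 0.47 → 0.0893 mm².
Path length: 267000 mm³ / 0.0893 mm² → 2989921.6 mm.
Extrusion time = 2989921.6 / 147, so 20339.6 s.
Number of layers: 149 / 0.19 → 785 (rounded up).
Non-print overhead = 785 × 0.55 = 431.75 s.
Altogether 20339.6 + 431.75 = 20771.35 s, i.e. 5.77 hours.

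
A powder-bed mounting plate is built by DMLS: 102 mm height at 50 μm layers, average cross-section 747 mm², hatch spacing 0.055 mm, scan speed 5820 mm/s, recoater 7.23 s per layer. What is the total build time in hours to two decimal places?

5.42 hours

Layers = ⌈102/0.05⌉ = 2040.
Per-layer scan distance: 747 / 0.055 → 13581.8 mm.
Laser time per layer = 13581.8 / 5820, so 2.3336 s.
Layer cycle = 2.3336 + 7.23, so 9.5636 s.
Build time = 2040 × 9.5636 = 19509.744 s = 5.42 hours.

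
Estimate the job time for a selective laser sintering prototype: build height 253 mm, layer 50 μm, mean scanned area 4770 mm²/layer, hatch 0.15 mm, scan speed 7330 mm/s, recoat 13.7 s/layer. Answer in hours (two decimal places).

25.35 hours

Layers = ⌈253/0.05⌉ = 5060.
Per-layer scan distance: 4770 / 0.15 → 31800 mm.
Per-layer scan time = 31800 / 7330 = 4.3383 s.
Layer cycle: 4.3383 + 13.7 → 18.0383 s.
Total: 5060 × 18.0383 s = 91273.798 s → 25.35 hours.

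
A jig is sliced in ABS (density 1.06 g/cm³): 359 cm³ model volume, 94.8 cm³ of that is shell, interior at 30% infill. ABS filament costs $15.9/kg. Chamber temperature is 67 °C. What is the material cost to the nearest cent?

Infill region: 359 − 94.8 → 264.2 cm³.
Infill deposited: 0.30 × 264.2 → 79.26 cm³.
Deposited volume = 94.8 + 79.26 = 174.06 cm³.
Mass = 174.06 × 1.06, so 184.5036 g.
At $15.9/kg: 184.5036/1000 × 15.9 = $2.93.

$2.93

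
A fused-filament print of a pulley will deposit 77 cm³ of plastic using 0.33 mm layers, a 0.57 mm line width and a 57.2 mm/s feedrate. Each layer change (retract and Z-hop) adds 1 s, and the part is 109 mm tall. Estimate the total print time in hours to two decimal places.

Line area = 0.33 × 0.57, so 0.1881 mm².
Total extruded path = 77000/0.1881 = 409356.7 mm.
Print-move time = 409356.7 / 57.2, so 7156.6 s.
Layers = ⌈109/0.33⌉ = 331.
Non-print overhead: 331 × 1 → 331 s.
Total = 7156.6 + 331 = 7487.6 s = 2.08 hours.

2.08 hours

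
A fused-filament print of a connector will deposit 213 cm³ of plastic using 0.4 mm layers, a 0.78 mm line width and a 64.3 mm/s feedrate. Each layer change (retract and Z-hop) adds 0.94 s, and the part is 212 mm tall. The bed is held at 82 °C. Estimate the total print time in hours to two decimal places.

Extrusion cross-section = 0.4 × 0.78 = 0.312 mm².
Total extruded path = 213000/0.312 = 682692.3 mm.
Extrusion time: 682692.3 / 64.3 → 10617.3 s.
Layers = ⌈212/0.4⌉ = 530.
Layer-change overhead = 530 × 0.94 = 498.2 s.
Altogether 10617.3 + 498.2 = 11115.5 s, i.e. 3.09 hours.

3.09 hours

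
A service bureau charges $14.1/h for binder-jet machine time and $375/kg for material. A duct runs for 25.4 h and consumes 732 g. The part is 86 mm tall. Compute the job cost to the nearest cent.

Time charge: 14.1 × 25.4 → $358.14.
Feedstock cost = 375 × 732/1000 = $274.50.
Job cost: 358.14 + 274.50 = $632.64.

$632.64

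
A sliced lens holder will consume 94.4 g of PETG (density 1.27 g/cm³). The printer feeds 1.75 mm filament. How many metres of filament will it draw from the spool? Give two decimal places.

Extruded volume: 94.4/1.27 = 74.3307 cm³ (74330.7 mm³).
A = π r² = π × 0.875² = 2.4053 mm².
Length = 74330.7 / 2.4053 = 30902.88 mm = 30.90 m.

30.90 m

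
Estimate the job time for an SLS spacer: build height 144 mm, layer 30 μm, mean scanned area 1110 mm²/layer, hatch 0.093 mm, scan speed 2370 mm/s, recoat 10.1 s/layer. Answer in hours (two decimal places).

Layer count = ceil(144 / 0.03) = 4800.
Per-layer scan distance = 1110 / 0.093 = 11935.5 mm.
Laser time per layer = 11935.5 / 2370, so 5.0361 s.
Per-layer time = 5.0361 + 10.1, so 15.1361 s.
4800 layers × 15.1361 s/layer = 72653.28 s, i.e. 20.18 hours.

20.18 hours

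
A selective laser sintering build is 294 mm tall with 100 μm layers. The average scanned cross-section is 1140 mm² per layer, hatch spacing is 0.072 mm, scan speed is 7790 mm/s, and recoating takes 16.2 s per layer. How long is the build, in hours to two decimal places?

Number of layers: 294 / 0.1 → 2940 (rounded up).
Scan path per layer = 1140 / 0.072, so 15833.3 mm.
Per-layer scan time = 15833.3 / 7790 = 2.0325 s.
Time per layer: 2.0325 + 16.2 → 18.2325 s.
Build time = 2940 × 18.2325 = 53603.55 s = 14.89 hours.

14.89 hours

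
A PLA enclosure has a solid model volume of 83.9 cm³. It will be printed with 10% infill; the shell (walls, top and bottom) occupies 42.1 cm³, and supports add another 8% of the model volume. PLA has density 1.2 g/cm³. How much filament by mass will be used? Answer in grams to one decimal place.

63.6 g

Infill region = 83.9 − 42.1 = 41.8 cm³.
Infill deposited = 0.10 × 41.8, so 4.18 cm³.
Support = 0.08 × 83.9, so 6.712 cm³.
Total extruded: 42.1 + 4.18 + 6.712 → 52.992 cm³.
Mass = 52.992 × 1.2, so 63.5904 g.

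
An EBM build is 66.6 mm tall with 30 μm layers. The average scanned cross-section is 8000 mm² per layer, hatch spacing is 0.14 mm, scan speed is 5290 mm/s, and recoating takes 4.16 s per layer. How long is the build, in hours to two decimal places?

9.23 hours

Layer count = ceil(66.6 / 0.03) = 2220.
Scan path per layer = 8000 / 0.14, so 57142.9 mm.
Scan time per layer = 57142.9 / 5290 = 10.8021 s.
Time per layer: 10.8021 + 4.16 → 14.9621 s.
Total: 2220 × 14.9621 s = 33215.862 s → 9.23 hours.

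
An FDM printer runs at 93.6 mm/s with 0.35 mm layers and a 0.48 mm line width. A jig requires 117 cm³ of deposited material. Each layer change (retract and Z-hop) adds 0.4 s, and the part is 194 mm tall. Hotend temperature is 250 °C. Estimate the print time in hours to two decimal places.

2.13 hours

Line area = 0.35 × 0.48 = 0.168 mm².
Total extruded path = 117000/0.168 = 696428.6 mm.
Time extruding = 696428.6 / 93.6, so 7440.5 s.
Number of layers: 194 / 0.35 → 555 (rounded up).
Non-print overhead: 555 × 0.4 → 222 s.
Altogether 7440.5 + 222 = 7662.5 s, i.e. 2.13 hours.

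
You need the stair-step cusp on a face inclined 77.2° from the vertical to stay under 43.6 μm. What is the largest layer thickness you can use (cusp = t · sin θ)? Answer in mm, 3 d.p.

Layer height = cusp / sin(77.2°) = 0.0436 / 0.9751 = 0.045 mm.

0.045 mm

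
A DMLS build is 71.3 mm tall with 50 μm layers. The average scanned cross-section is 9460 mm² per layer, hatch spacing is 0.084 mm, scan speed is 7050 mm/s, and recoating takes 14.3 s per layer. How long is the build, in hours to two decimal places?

Layers = ⌈71.3/0.05⌉ = 1426.
Scan path per layer = 9460 / 0.084, so 112619 mm.
Laser time per layer = 112619 / 7050, so 15.9743 s.
Time per layer: 15.9743 + 14.3 → 30.2743 s.
Total: 1426 × 30.2743 s = 43171.1518 s → 11.99 hours.

11.99 hours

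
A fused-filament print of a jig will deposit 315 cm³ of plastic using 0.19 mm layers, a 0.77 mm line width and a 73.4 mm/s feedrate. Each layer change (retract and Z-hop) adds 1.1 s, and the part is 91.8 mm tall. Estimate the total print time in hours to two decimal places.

Bead cross-section = 0.19 × 0.77 = 0.1463 mm².
Total extruded path = 315000/0.1463 = 2153110 mm.
Print-move time: 2153110 / 73.4 → 29333.9 s.
Layers = ⌈91.8/0.19⌉ = 484.
Non-print overhead = 484 × 1.1, so 532.4 s.
Altogether 29333.9 + 532.4 = 29866.3 s, i.e. 8.30 hours.

8.30 hours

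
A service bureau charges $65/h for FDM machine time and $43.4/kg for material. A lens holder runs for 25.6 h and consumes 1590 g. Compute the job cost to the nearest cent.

$1733.01

Machine cost: 65 × 25.6 → $1664.00.
Material cost: 43.4 × 1590/1000 → $69.006.
Total = 1664.00 + 69.006 = 1733.006 ≈ $1733.01.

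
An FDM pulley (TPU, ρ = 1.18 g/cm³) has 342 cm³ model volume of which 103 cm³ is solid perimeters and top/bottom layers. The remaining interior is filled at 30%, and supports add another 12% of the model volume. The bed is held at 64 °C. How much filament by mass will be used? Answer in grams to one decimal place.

254.6 g

Interior volume: 342 − 103 → 239 cm³.
Infill volume = 0.30 × 239 = 71.7 cm³.
Support = 0.12 × 342, so 41.04 cm³.
Total printed volume = 103 + 71.7 + 41.04 = 215.74 cm³.
Mass: 215.74 × 1.18 → 254.5732 g.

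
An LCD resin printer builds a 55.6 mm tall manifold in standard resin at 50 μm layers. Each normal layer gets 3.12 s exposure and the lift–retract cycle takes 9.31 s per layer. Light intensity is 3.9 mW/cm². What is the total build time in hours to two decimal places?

3.84 hours

Layers = ⌈55.6/0.05⌉ = 1112.
Per-layer time = 3.12 + 9.31, so 12.43 s.
Total = 1112 × 12.43 = 13822.16 s = 3.84 hours.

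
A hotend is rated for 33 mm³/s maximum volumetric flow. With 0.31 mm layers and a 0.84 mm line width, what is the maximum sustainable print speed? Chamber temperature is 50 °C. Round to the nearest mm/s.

Bead cross-section = 0.31 × 0.84 = 0.2604 mm².
v_max = Q/A = 33/0.2604 = 126.73 mm/s → 127 mm/s.

127 mm/s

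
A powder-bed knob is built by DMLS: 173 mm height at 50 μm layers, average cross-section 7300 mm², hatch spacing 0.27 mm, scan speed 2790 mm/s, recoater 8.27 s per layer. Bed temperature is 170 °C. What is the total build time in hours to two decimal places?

17.26 hours

Layer count = ceil(173 / 0.05) = 3460.
Hatch length per layer = 7300 / 0.27 = 27037 mm.
Laser time per layer = 27037 / 2790, so 9.6907 s.
Time per layer = 9.6907 + 8.27 = 17.9607 s.
Build time = 3460 × 17.9607 = 62144.022 s = 17.26 hours.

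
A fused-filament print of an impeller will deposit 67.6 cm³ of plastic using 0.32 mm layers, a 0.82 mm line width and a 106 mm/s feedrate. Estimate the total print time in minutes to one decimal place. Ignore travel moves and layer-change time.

40.5 minutes

Line area = 0.32 × 0.82 = 0.2624 mm².
Toolpath length = 67.6 cm³ / 0.2624 mm² = 67600 / 0.2624 = 257622 mm.
Time extruding = 257622 / 106, so 2430.4 s.
Converting: 2430.4 s = 40.5 minutes.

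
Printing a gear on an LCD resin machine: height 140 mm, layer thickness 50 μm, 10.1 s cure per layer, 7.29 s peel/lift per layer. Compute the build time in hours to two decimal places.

Layers = ⌈140/0.05⌉ = 2800.
Cycle time: 10.1 + 7.29 → 17.39 s.
Total = 2800 × 17.39 = 48692 s = 13.53 hours.

13.53 hours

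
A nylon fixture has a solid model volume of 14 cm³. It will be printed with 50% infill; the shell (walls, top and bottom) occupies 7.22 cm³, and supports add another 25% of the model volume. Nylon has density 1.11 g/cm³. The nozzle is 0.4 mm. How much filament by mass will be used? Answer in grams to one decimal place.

15.7 g

Infill region: 14 − 7.22 → 6.78 cm³.
Infill volume: 0.50 × 6.78 → 3.39 cm³.
Support: 0.25 × 14 → 3.5 cm³.
Total extruded: 7.22 + 3.39 + 3.5 → 14.11 cm³.
Mass = 14.11 × 1.11, so 15.6621 g.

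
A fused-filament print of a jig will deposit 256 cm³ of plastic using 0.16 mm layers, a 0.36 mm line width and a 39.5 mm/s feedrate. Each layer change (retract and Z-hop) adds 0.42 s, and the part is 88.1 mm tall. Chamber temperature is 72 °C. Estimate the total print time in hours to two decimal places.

Line area = 0.16 × 0.36 = 0.0576 mm².
Toolpath length = 256 cm³ / 0.0576 mm² = 256000 / 0.0576 = 4444444.4 mm.
Time extruding = 4444444.4 / 39.5 = 112517.6 s.
Layers = ⌈88.1/0.16⌉ = 551.
Non-print overhead: 551 × 0.42 → 231.42 s.
Altogether 112517.6 + 231.42 = 112749.02 s, i.e. 31.32 hours.

31.32 hours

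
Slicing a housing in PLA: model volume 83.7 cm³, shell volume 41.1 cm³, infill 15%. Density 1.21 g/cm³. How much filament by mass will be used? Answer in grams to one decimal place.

Interior volume = 83.7 − 41.1 = 42.6 cm³.
Infill deposited: 0.15 × 42.6 → 6.39 cm³.
Total extruded = 41.1 + 6.39 = 47.49 cm³.
Mass: 47.49 × 1.21 → 57.4629 g.

57.5 g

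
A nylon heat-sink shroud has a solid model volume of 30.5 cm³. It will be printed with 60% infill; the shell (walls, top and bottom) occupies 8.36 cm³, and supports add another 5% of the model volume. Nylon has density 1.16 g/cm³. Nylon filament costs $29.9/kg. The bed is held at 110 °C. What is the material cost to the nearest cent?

Interior volume = 30.5 − 8.36, so 22.14 cm³.
Infill volume = 0.60 × 22.14 = 13.284 cm³.
Support = 0.05 × 30.5 = 1.525 cm³.
Deposited volume: 8.36 + 13.284 + 1.525 → 23.169 cm³.
Mass = 23.169 × 1.16 = 26.87604 g.
At $29.9/kg: 26.87604/1000 × 29.9 = $0.80.

$0.80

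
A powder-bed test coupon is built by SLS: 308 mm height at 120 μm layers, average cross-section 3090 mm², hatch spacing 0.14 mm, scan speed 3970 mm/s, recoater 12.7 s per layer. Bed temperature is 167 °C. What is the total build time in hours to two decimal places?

Number of layers: 308 / 0.12 → 2567 (rounded up).
Per-layer scan distance = 3090 / 0.14, so 22071.4 mm.
Laser time per layer = 22071.4 / 3970 = 5.5595 s.
Per-layer time = 5.5595 + 12.7 = 18.2595 s.
2567 layers × 18.2595 s/layer = 46872.1365 s, i.e. 13.02 hours.

13.02 hours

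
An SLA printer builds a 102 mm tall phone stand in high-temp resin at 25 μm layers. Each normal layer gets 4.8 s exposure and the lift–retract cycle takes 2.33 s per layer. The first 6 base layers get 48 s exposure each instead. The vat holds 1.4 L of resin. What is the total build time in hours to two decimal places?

8.15 hours

Number of layers: 102 / 0.025 → 4080 (rounded up).
Base layers: 6 × (48 + 2.33) → 301.98 s.
Normal layers = 4074 × (4.8 + 2.33), so 29047.62 s.
Total = 301.98 + 29047.62 = 29349.6 s = 8.15 hours.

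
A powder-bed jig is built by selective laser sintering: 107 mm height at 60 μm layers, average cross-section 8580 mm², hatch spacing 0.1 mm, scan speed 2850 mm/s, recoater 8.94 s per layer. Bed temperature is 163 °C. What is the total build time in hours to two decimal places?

19.35 hours

Layer count = ceil(107 / 0.06) = 1784.
Hatch length per layer = 8580 / 0.1 = 85800 mm.
Per-layer scan time = 85800 / 2850 = 30.1053 s.
Time per layer = 30.1053 + 8.94 = 39.0453 s.
1784 layers × 39.0453 s/layer = 69656.8152 s, i.e. 19.35 hours.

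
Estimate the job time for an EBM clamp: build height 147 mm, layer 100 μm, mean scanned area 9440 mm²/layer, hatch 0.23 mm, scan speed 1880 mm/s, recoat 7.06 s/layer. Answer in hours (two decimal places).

11.80 hours

Number of layers: 147 / 0.1 → 1470 (rounded up).
Per-layer scan distance: 9440 / 0.23 → 41043.5 mm.
Scan time per layer: 41043.5 / 1880 → 21.8316 s.
Per-layer time: 21.8316 + 7.06 → 28.8916 s.
Build time = 1470 × 28.8916 = 42470.652 s = 11.80 hours.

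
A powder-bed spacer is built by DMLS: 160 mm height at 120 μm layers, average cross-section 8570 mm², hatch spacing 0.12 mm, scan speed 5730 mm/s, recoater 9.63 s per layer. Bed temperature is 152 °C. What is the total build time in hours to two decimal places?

Number of layers: 160 / 0.12 → 1334 (rounded up).
Hatch length per layer = 8570 / 0.12, so 71416.7 mm.
Scan time per layer = 71416.7 / 5730, so 12.4636 s.
Per-layer time = 12.4636 + 9.63, so 22.0936 s.
Build time = 1334 × 22.0936 = 29472.8624 s = 8.19 hours.

8.19 hours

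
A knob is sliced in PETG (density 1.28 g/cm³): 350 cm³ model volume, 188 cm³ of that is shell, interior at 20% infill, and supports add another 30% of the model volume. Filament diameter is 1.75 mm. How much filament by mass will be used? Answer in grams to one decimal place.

416.5 g

Infill region = 350 − 188 = 162 cm³.
Infill deposited = 0.20 × 162 = 32.4 cm³.
Support = 0.30 × 350, so 105 cm³.
Total printed volume = 188 + 32.4 + 105 = 325.4 cm³.
Mass = 325.4 × 1.28, so 416.512 g.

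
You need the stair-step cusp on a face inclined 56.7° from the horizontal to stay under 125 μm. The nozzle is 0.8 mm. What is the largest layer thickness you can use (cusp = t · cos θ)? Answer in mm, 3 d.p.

cos(56.7°) = 0.5490; t_max = 0.125/0.5490 = 0.228 mm.

0.228 mm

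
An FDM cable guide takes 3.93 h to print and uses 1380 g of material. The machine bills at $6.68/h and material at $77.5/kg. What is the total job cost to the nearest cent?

Machine-time cost = 6.68 × 3.93, so $26.2524.
Feedstock cost = 77.5 × 1380/1000 = $106.95.
Job cost: 26.2524 + 106.95 = 133.2024 ≈ $133.20.

$133.20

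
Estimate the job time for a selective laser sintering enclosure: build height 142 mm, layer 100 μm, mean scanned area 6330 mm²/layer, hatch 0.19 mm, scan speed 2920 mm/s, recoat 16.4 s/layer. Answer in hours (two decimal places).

10.97 hours

Layers = ⌈142/0.1⌉ = 1420.
Per-layer scan distance = 6330 / 0.19 = 33315.8 mm.
Laser time per layer: 33315.8 / 2920 → 11.4095 s.
Per-layer time = 11.4095 + 16.4, so 27.8095 s.
1420 layers × 27.8095 s/layer = 39489.49 s, i.e. 10.97 hours.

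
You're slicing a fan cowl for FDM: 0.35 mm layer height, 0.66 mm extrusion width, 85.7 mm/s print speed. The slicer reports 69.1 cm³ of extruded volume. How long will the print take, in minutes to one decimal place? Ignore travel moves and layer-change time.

58.2 minutes

Extrusion cross-section = 0.35 × 0.66 = 0.231 mm².
Path length: 69100 mm³ / 0.231 mm² → 299134.2 mm.
Extrusion time = 299134.2 / 85.7, so 3490.5 s.
Converting: 3490.5 s = 58.2 minutes.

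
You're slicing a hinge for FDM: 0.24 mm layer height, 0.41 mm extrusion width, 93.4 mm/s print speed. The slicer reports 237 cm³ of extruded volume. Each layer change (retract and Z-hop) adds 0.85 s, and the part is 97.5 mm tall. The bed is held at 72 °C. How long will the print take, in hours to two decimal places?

Bead cross-section: 0.24 × 0.41 → 0.0984 mm².
Toolpath length = 237 cm³ / 0.0984 mm² = 237000 / 0.0984 = 2408536.6 mm.
Time extruding = 2408536.6 / 93.4 = 25787.3 s.
Layers = ⌈97.5/0.24⌉ = 407.
Layer-change overhead: 407 × 0.85 → 345.95 s.
Altogether 25787.3 + 345.95 = 26133.25 s, i.e. 7.26 hours.

7.26 hours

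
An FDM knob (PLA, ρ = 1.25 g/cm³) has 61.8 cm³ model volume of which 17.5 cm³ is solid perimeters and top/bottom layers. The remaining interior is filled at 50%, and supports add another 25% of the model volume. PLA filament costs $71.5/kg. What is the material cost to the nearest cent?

Volume inside the shell = 61.8 − 17.5 = 44.3 cm³.
Deposited infill = 0.50 × 44.3 = 22.15 cm³.
Support: 0.25 × 61.8 → 15.45 cm³.
Total extruded: 17.5 + 22.15 + 15.45 → 55.1 cm³.
Mass = 55.1 × 1.25 = 68.875 g.
At $71.5/kg: 68.875/1000 × 71.5 = $4.92.

$4.92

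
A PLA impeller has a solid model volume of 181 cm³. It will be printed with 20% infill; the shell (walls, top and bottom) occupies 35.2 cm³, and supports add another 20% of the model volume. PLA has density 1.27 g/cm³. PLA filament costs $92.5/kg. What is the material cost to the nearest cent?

$11.81

Infill region = 181 − 35.2, so 145.8 cm³.
Infill deposited = 0.20 × 145.8, so 29.16 cm³.
Support: 0.20 × 181 → 36.2 cm³.
Total printed volume = 35.2 + 29.16 + 36.2 = 100.56 cm³.
Mass = 100.56 × 1.27, so 127.7112 g.
Cost = 127.7112 g / 1000 × $92.5/kg = $11.81.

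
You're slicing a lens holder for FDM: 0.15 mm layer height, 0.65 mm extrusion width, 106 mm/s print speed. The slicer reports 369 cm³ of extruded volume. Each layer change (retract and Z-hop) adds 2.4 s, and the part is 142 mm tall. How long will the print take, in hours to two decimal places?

10.55 hours

Bead cross-section = 0.15 × 0.65 = 0.0975 mm².
Total extruded path = 369000/0.0975 = 3784615.4 mm.
Time extruding: 3784615.4 / 106 → 35703.9 s.
Number of layers: 142 / 0.15 → 947 (rounded up).
Z-hop total: 947 × 2.4 → 2272.8 s.
Total = 35703.9 + 2272.8 = 37976.7 s = 10.55 hours.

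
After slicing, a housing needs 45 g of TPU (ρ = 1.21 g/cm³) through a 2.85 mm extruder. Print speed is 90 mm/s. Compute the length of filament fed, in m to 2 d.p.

5.83 m

Volume = 45 g / 1.21 g·cm⁻³ = 37.1901 cm³ = 37190.1 mm³.
A = π r² = π × 1.425² = 6.3794 mm².
L = V/A = 37190.1/6.3794 = 5829.72 mm → 5.83 m.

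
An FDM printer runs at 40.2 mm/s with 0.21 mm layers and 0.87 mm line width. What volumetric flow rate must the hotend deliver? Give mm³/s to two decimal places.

A = 0.21 × 0.87 = 0.1827 mm².
Volumetric flow = 40.2 × 0.1827 = 7.34 mm³/s.

7.34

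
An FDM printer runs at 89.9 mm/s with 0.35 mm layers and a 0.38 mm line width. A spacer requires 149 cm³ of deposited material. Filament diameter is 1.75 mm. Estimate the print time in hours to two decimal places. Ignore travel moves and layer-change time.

Extrusion cross-section: 0.35 × 0.38 → 0.133 mm².
Total extruded path = 149000/0.133 = 1120300.8 mm.
Time extruding = 1120300.8 / 89.9 = 12461.6 s.
Converting: 12461.6 s = 3.46 hours.

3.46 hours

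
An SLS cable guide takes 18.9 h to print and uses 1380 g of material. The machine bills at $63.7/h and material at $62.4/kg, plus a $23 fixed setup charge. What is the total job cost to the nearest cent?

Machine cost = 63.7 × 18.9, so $1203.93.
Material charge = 62.4 × 1380/1000, so $86.112.
Total = 1203.93 + 86.112 + 23 = 1313.042 ≈ $1313.04.

$1313.04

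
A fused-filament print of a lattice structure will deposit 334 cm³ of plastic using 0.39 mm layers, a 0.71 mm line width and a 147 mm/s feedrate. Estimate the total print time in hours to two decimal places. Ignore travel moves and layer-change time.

2.28 hours

Extrusion cross-section = 0.39 × 0.71 = 0.2769 mm².
Total extruded path = 334000/0.2769 = 1206211.6 mm.
Extrusion time = 1206211.6 / 147 = 8205.5 s.
In the requested units: 8205.5 s = 2.28 hours.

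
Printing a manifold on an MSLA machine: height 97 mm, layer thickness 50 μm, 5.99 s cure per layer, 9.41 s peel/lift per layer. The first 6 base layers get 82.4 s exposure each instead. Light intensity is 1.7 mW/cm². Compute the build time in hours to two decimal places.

8.43 hours

Number of layers: 97 / 0.05 → 1940 (rounded up).
Bottom layers: 6 × (82.4 + 9.41) → 550.86 s.
Normal layers = 1934 × (5.99 + 9.41) = 29783.6 s.
Total = 550.86 + 29783.6 = 30334.46 s = 8.43 hours.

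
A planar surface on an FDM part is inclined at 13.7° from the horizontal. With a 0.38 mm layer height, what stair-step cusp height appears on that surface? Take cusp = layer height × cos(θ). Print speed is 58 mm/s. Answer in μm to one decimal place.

369.2 μm

cos(13.7°) = 0.9715, so cusp = 0.38 × 0.9715 = 0.36917 mm → 369.2 μm.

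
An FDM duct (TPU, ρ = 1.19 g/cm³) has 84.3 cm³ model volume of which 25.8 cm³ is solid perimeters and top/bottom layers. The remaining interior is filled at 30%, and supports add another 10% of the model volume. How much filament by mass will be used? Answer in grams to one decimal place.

Interior volume = 84.3 − 25.8, so 58.5 cm³.
Infill volume = 0.30 × 58.5 = 17.55 cm³.
Support = 0.10 × 84.3, so 8.43 cm³.
Total printed volume: 25.8 + 17.55 + 8.43 → 51.78 cm³.
Mass = 51.78 × 1.19 = 61.6182 g.

61.6 g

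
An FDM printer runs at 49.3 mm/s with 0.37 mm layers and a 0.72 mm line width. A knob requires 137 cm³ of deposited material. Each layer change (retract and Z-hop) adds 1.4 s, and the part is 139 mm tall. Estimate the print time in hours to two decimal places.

3.04 hours

Bead cross-section = 0.37 × 0.72 = 0.2664 mm².
Path length: 137000 mm³ / 0.2664 mm² → 514264.3 mm.
Time extruding = 514264.3 / 49.3, so 10431.3 s.
Layer count = ceil(139 / 0.37) = 376.
Z-hop total: 376 × 1.4 → 526.4 s.
Altogether 10431.3 + 526.4 = 10957.7 s, i.e. 3.04 hours.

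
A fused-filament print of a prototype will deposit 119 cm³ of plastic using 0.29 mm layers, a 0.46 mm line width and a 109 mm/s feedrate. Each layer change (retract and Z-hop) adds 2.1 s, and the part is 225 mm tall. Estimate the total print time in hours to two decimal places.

Bead cross-section = 0.29 × 0.46 = 0.1334 mm².
Toolpath length = 119 cm³ / 0.1334 mm² = 119000 / 0.1334 = 892054 mm.
Time extruding = 892054 / 109, so 8184 s.
Number of layers: 225 / 0.29 → 776 (rounded up).
Z-hop total = 776 × 2.1 = 1629.6 s.
Total = 8184 + 1629.6 = 9813.6 s = 2.73 hours.

2.73 hours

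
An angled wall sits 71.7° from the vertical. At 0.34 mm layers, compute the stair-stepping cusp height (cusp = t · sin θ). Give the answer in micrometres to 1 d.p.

Cusp = layer height × sin(71.7°) = 0.34 × 0.9494 = 0.322796 mm = 322.8 μm.

322.8 μm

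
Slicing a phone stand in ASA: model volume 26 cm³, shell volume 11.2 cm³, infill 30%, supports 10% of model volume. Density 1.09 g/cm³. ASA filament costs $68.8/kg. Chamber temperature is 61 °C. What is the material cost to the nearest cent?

Interior volume = 26 − 11.2, so 14.8 cm³.
Infill deposited: 0.30 × 14.8 → 4.44 cm³.
Support = 0.10 × 26 = 2.6 cm³.
Total extruded = 11.2 + 4.44 + 2.6, so 18.24 cm³.
Mass = 18.24 × 1.09 = 19.8816 g.
At $68.8/kg: 19.8816/1000 × 68.8 = $1.37.

$1.37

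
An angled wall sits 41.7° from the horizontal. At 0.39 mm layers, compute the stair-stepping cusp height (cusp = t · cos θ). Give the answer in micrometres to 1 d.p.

h_c = t·cos θ = 0.39 × 0.7466 = 0.291174 mm (291.2 μm).

291.2 μm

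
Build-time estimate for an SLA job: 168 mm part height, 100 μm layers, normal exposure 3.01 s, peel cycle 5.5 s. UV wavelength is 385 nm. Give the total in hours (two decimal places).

Layer count = ceil(168 / 0.1) = 1680.
Each layer takes: 3.01 + 5.5 → 8.51 s.
Total = 1680 × 8.51 = 14296.8 s = 3.97 hours.

3.97 hours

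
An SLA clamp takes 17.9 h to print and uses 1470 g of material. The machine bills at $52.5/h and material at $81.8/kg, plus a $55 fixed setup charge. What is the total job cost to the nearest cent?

$1115.00

Machine-time cost = 52.5 × 17.9, so $939.75.
Material cost: 81.8 × 1470/1000 → $120.246.
Total = 939.75 + 120.246 + 55 = 1114.996 ≈ $1115.00.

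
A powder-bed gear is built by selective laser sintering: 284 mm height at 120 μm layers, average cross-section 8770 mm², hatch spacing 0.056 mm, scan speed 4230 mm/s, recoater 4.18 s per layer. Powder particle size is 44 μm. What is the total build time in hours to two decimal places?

Layer count = ceil(284 / 0.12) = 2367.
Scan path per layer: 8770 / 0.056 → 156607.1 mm.
Laser time per layer: 156607.1 / 4230 → 37.023 s.
Time per layer: 37.023 + 4.18 → 41.203 s.
Build time = 2367 × 41.203 = 97527.501 s = 27.09 hours.

27.09 hours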